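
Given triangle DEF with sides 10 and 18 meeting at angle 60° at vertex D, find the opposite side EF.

When two sides and the included angle are known, the law of cosines gives the third side.
c^2 = a^2 + b^2 - 2ab cos(C) generalizes the Pythagorean theorem to non-right triangles.
Here: EF^2 = 100 + 324 - 360*(1/2) = 244
EF = 2*sqrt(61)

2*sqrt(61)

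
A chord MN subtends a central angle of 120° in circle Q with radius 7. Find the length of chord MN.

Chord length = 2r sin(θ/2)
= 2 × 7 × sin(120°/2)
= 2 × 7 × sin(60°)
= 7*sqrt(3)

7*sqrt(3)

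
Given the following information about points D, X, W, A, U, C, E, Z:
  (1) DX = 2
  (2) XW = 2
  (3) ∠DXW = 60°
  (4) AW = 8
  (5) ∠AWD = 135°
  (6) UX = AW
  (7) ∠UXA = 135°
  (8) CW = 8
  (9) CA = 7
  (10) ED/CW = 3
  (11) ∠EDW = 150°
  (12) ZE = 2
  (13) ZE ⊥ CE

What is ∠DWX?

Step 1: By the law of cosines on triangle WXD: WD² = 2² + 2² − 2·2·2·cos(60°) = 4, so WD = 2.
Step 2: By the inverse law of cosines on triangle DWX: cos(∠DWX) = (2² + 2² − 2²) / (2·2·2) = 4/8 = 0.5, so ∠DWX = 60°.

Therefore, the measure of angle ∠DWX = 60°.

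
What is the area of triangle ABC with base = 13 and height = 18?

Area = (1/2)(13)(18) = 117

117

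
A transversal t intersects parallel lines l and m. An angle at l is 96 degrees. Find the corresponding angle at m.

Corresponding angles formed by parallel lines and a transversal are equal.
The given angle is 96 degrees.
The corresponding angle = 96 degrees.

96 degrees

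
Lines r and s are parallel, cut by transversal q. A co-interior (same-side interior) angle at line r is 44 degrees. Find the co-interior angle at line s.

Co-interior angles (same-side interior) formed by parallel lines and a transversal are supplementary (sum to 180 degrees).
The given angle is 44 degrees.
The co-interior angle = 180 - 44 = 136 degrees.

136 degrees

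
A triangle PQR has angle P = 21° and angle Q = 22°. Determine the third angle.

angle R = 180 - 21 - 22 = 137 degrees.

137 degrees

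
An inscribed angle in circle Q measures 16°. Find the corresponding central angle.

The inscribed angle theorem states that a central angle is always twice any inscribed angle that subtends the same arc.
Since the inscribed angle is 16°, the central angle = 2 × 16° = 32°.

32°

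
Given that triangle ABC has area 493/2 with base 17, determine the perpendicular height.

Rearranging the area formula Area = (1/2) * base * height:
height = 2 * Area / base = 2 * 493/2 / 17 = 29.

29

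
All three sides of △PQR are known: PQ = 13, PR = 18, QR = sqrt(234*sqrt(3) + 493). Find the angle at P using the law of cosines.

When all three sides of a triangle are known, the law of cosines can be rearranged to find any angle.
cos(C) = (a² + b² - c²) / (2ab) gives cos(P) = -sqrt(3)/2.
Taking the inverse cosine: P = 150°.

150°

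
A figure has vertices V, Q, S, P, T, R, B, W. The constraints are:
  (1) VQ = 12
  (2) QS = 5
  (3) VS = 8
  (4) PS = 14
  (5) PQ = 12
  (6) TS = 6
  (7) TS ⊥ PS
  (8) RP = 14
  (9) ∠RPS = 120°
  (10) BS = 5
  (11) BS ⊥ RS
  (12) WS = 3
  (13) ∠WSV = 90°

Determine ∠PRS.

Step 1: By the law of cosines on triangle RPS: RS² = 14² + 14² − 2·14·14·cos(120°) = 588, so RS = 14·√3.
Step 2: By the inverse law of cosines on triangle PRS: cos(∠PRS) = (14² + (14·√3)² − 14²) / (2·14·14·√3) = 588/678.96 = 0.866, so ∠PRS = 30°.

Therefore, the measure of angle ∠PRS = 30°.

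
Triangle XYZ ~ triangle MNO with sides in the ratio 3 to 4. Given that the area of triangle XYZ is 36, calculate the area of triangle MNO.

Area ratio = (3/4)^2 = 9/16. Area of MNO = 36 * 16/9 = 64.

64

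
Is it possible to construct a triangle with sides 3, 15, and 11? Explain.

No.
The triangle inequality is violated: 3 + 11 = 14 ≤ 15.
These lengths cannot form a triangle.

No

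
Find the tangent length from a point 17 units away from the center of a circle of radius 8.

The tangent, radius, and line from the external point to the center form a right triangle.
The right angle is where the tangent meets the radius.
By the Pythagorean theorem: tangent² + 8² = 17²
tangent² = 289 - 64 = 225
tangent = 15

15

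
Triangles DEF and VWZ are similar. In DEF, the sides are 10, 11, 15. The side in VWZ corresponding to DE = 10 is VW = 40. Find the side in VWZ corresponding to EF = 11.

Since the triangles are similar, the ratio of corresponding sides is constant.
Scale factor k = VW / DE = 40 / 10 = 4
WZ = k * EF = 4 * 11 = 44

44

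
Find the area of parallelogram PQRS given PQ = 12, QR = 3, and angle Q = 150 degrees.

The area of a parallelogram equals the product of two adjacent sides times the sine of the included angle.
This is because the height equals 3 * sin(150°) = 3/2.
Area = 12 * 3/2 = 18

18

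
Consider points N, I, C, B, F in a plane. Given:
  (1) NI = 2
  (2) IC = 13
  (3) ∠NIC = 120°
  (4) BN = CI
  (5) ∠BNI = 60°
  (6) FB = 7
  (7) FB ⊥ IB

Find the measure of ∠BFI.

From the given relations: BN = CI = 13.
Step 1: By the law of cosines on triangle BNI: BI² = 13² + 2² − 2·13·2·cos(60°) = 147, so BI = 7·√3.
Step 2: By the law of cosines on triangle FBI: FI² = 7² + (7·√3)² − 2·7·7·√3·cos(90°) = 196, so FI = 14.
Step 3: By the inverse law of cosines on triangle BFI: cos(∠BFI) = (7² + 14² − (7·√3)²) / (2·7·14) = 98/196 = 0.5, so ∠BFI = 60°.

Therefore, the measure of angle ∠BFI = 60°.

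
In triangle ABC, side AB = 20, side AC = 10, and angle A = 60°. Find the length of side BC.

Law of cosines: BC^2 = 20^2 + 10^2 - 2(20)(10)cos(60°) = 300, so BC = 10*sqrt(3).

10*sqrt(3)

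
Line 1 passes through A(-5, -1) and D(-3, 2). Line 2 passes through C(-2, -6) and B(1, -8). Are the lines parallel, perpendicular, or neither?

Slope of line 1: m1 = (2 - -1)/(-3 - -5) = 3/2 = 3/2
Slope of line 2: m2 = (-8 - -6)/(1 - -2) = -2/3 = -2/3
m1 * m2 = (3/2) * (-2/3) = -1 = -1, so the lines are perpendicular.

Perpendicular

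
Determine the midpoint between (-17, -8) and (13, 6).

The midpoint is the point halfway along the segment.
Move half the horizontal distance: -17 + (13 - -17)/2 = -17 + 30/2 = -2
Move half the vertical distance: -8 + (6 - -8)/2 = -8 + 14/2 = -1
Midpoint = (-2, -1)

(-2, -1)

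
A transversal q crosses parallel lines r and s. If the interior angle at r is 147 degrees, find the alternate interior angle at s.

Alternate interior angles lie on opposite sides of the transversal, between the parallel lines.
By the alternate interior angle theorem, they are equal: 147 degrees.

147 degrees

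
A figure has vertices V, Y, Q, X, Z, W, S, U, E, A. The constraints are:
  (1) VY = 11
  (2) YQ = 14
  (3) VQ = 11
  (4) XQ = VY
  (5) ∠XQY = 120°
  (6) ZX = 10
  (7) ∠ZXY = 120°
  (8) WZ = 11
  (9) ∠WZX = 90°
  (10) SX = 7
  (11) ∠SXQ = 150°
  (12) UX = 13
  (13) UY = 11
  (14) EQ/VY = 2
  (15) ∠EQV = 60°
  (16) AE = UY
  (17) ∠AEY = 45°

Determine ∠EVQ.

From the given relations: EQ = 2·VY = 2·11 = 22.
Step 1: By the law of cosines on triangle VQE: VE² = 11² + 22² − 2·11·22·cos(60°) = 363, so VE = 11·√3.
Step 2: By the inverse law of cosines on triangle EVQ: cos(∠EVQ) = ((11·√3)² + 11² − 22²) / (2·11·√3·11) = 0/419.16 = 0, so ∠EVQ = 90°.

Therefore, the measure of angle ∠EVQ = 90°.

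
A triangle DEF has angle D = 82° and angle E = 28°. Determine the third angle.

By the triangle angle sum property, the three interior angles of any triangle add up to 180°.
We know angle D = 82° and angle E = 28°, so their sum is 110°.
Therefore angle F = 180° - 110° = 70°.

70 degrees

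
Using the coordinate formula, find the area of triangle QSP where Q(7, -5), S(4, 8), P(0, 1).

The Shoelace formula computes the area from vertex coordinates by summing cross products.
For vertices (7,-5), (4,8), (0,1):
Signed sum = 7*8 - 4*-5 + 4*1 - 0*8 + 0*-5 - 7*1
= 76 + 4 + -7 = 73
Area = (1/2)|73| = 73/2.

73/2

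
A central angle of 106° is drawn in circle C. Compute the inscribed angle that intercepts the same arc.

Inscribed angle = 106° / 2 = 53° (inscribed angle theorem).

53°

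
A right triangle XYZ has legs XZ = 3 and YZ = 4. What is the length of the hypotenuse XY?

XY = sqrt(3^2 + 4^2) = sqrt(25) = 5

5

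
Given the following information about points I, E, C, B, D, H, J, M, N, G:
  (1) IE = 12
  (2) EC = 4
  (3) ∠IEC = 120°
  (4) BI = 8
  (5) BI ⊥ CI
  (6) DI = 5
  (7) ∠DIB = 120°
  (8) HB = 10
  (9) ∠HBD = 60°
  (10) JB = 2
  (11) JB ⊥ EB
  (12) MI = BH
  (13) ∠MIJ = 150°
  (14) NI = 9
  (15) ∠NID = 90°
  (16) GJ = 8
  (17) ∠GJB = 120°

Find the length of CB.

Step 1: By the law of cosines on triangle CEI: CI² = 4² + 12² − 2·4·12·cos(120°) = 208, so CI = 4·√13.
Step 2: By the law of cosines on triangle CIB: CB² = (4·√13)² + 8² − 2·4·√13·8·cos(90°) = 272, so CB = 4·√17.

Therefore, the length of CB = 4·√17.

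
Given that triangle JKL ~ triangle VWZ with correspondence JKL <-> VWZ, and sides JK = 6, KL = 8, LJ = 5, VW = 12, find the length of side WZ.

Since the triangles are similar, the ratio of corresponding sides is constant.
Scale factor k = VW / JK = 12 / 6 = 2
WZ = k * KL = 2 * 8 = 16

16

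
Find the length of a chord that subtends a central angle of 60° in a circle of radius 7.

Drop a perpendicular from the center to the chord, bisecting both the chord and the central angle.
Each half-chord = r sin(θ/2) = 7 sin(30°).
The full chord = 2 × 7 × sin(30°) = 7.

7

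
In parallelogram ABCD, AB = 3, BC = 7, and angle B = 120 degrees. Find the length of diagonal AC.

Law of cosines: d^2 = 3^2 + 7^2 - 2(3)(7)cos(120°) = 79, so d = sqrt(79).

sqrt(79)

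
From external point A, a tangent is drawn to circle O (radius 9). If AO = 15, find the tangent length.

Let T be the point of tangency. Then OT ⊥ AT (radius ⊥ tangent).
In right triangle OTA: OA² = OT² + AT²
15² = 9² + AT²
AT² = 144, AT = 12

12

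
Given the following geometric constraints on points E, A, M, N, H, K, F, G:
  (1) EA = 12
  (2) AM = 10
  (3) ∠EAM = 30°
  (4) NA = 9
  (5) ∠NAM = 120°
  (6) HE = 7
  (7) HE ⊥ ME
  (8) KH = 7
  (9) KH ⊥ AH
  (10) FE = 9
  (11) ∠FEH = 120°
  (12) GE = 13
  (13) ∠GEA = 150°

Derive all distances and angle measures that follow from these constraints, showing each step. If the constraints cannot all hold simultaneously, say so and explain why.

The constraints are consistent.

Step 1: From EA = 12, AM = 10, and ∠EAM = 30°, by the law of cosines:
  EM² = EA² + AM² - 2·EA·AM·cos(30°) = 144 + 100 - 207.8 = 36.15
  EM ≈ 6.01

Step 2: From AE = 12, EG = 13, and ∠AEG = 150°, by the law of cosines:
  AG² = AE² + EG² - 2·AE·EG·cos(150°) = 144 + 169 + 270.2 = 583.2
  AG ≈ 24.15

Step 3: From MA = 10, AN = 9, and ∠MAN = 120°, by the law of cosines:
  MN² = MA² + AN² - 2·MA·AN·cos(120°) = 100 + 81 + 90 = 271
  MN ≈ 16.46

Step 4: From HE = 7, EF = 9, and ∠HEF = 120°, by the law of cosines:
  HF² = HE² + EF² - 2·HE·EF·cos(120°) = 49 + 81 + 63 = 193
  HF = √193

Step 5: From ME = 6.01, EH = 7, and ∠MEH = 90°, by the law of cosines:
  MH² = ME² + EH² - 2·ME·EH·cos(90°) = 36.15 + 49 - 0 = 85.15
  MH ≈ 9.23

Step 6: From EA = 12, EM = 6.01, AM = 10, by the inverse law of cosines:
  cos(∠AEM) = (EA² + EM² - AM²) / (2·EA·EM)
  ∠AEM = 56.26°

Step 7: From AE = 12, AG = 24.15, EG = 13, by the inverse law of cosines:
  cos(∠EAG) = (AE² + AG² - EG²) / (2·AE·AG)
  ∠EAG = 15.61°

Step 8: From MA = 10, ME = 6.01, AE = 12, by the inverse law of cosines:
  cos(∠AME) = (MA² + ME² - AE²) / (2·MA·ME)
  ∠AME = 93.74°

Step 9: From MA = 10, MN = 16.46, AN = 9, by the inverse law of cosines:
  cos(∠AMN) = (MA² + MN² - AN²) / (2·MA·MN)
  ∠AMN = 28.26°

Step 10: From NA = 9, NM = 16.46, AM = 10, by the inverse law of cosines:
  cos(∠ANM) = (NA² + NM² - AM²) / (2·NA·NM)
  ∠ANM = 31.74°

Step 11: From HE = 7, HF = √193, EF = 9, by the inverse law of cosines:
  cos(∠EHF) = (HE² + HF² - EF²) / (2·HE·HF)
  ∠EHF = 34.13°

Step 12: From FE = 9, FH = √193, EH = 7, by the inverse law of cosines:
  cos(∠EFH) = (FE² + FH² - EH²) / (2·FE·FH)
  ∠EFH = 25.87°

Step 13: From GA = 24.15, GE = 13, AE = 12, by the inverse law of cosines:
  cos(∠AGE) = (GA² + GE² - AE²) / (2·GA·GE)
  ∠AGE = 14.39°

Step 14: From ME = 6.01, MH = 9.23, EH = 7, by the inverse law of cosines:
  cos(∠EMH) = (ME² + MH² - EH²) / (2·ME·MH)
  ∠EMH = 49.34°

Step 15: From HE = 7, HM = 9.23, EM = 6.01, by the inverse law of cosines:
  cos(∠EHM) = (HE² + HM² - EM²) / (2·HE·HM)
  ∠EHM = 40.66°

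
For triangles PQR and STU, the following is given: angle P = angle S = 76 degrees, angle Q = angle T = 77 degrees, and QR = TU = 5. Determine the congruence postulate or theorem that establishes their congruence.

Consider the given information: angle P = angle S = 76 degrees, angle Q = angle T = 77 degrees, and QR = TU = 5
This is not SAS or HL: SAS requires two sides and the included angle between them. HL only applies to right triangles with matching hypotenuse and leg.
The correct criterion is AAS. Two pairs of corresponding angles and a non-included side are equal (Angle-Angle-Side).

AAS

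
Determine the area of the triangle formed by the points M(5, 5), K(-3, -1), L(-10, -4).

Shoelace: Area = (1/2)|5(-1--4) + -3(-4-5) + -10(5--1)| = (1/2)(18) = 9

9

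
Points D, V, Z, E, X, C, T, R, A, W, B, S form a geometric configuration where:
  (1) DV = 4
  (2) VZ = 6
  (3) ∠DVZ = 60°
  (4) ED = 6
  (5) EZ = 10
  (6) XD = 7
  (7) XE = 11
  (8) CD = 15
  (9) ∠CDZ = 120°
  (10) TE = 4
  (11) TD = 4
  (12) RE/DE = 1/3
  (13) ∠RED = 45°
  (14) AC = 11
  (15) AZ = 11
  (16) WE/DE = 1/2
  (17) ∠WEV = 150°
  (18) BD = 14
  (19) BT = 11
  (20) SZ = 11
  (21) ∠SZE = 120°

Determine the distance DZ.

Step 1: By the law of cosines on triangle DVZ: DZ² = 4² + 6² − 2·4·6·cos(60°) = 28, so DZ = 2·√7.

Therefore, the length of DZ = 2·√7.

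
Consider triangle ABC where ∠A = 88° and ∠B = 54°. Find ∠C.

By the triangle angle sum property, the three interior angles of any triangle add up to 180°.
We know angle A = 88° and angle B = 54°, so their sum is 142°.
Therefore angle C = 180° - 142° = 38°.

38 degrees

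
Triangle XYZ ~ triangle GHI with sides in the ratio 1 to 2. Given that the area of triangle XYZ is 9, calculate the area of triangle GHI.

Area ratio = (1/2)^2 = 1/4. Area of GHI = 9 * 4/1 = 36.

36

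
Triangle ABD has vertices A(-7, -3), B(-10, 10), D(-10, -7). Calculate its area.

Shoelace: Area = (1/2)|-7(10--7) + -10(-7--3) + -10(-3-10)| = (1/2)(51) = 51/2

51/2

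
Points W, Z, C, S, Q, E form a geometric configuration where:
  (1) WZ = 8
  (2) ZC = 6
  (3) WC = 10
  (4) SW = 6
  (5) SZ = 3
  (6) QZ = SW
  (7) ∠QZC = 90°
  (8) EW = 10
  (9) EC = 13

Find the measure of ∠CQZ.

From the given relations: QZ = SW = 6.
Step 1: By the law of cosines on triangle QZC: QC² = 6² + 6² − 2·6·6·cos(90°) = 72, so QC = 6·√2.
Step 2: By the inverse law of cosines on triangle CQZ: cos(∠CQZ) = ((6·√2)² + 6² − 6²) / (2·6·√2·6) = 72/101.82 = 0.7071, so ∠CQZ = 45°.

Therefore, the measure of angle ∠CQZ = 45°.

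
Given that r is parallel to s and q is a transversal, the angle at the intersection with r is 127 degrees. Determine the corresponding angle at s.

When a transversal crosses parallel lines, angles in the same position at each intersection are called corresponding angles.
These are always equal, so the answer is 127 degrees.

127 degrees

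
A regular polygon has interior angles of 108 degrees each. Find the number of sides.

Exterior angle = 180 - 108 = 72. n = 360 / 72 = 5.

5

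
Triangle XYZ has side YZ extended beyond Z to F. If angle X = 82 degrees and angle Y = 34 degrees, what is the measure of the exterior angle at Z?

The interior angle at Z is 180 - 82 - 34 = 64 degrees.
The exterior angle and interior angle at Z are supplementary:
Exterior angle = 180 - 64 = 116 degrees.

116 degrees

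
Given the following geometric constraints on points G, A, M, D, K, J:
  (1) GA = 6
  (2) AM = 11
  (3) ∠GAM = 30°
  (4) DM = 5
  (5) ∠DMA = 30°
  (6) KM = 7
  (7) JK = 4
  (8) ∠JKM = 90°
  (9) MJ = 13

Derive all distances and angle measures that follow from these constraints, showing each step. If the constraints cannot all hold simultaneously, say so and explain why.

These constraints are not satisfiable: by the triangle inequality in triangle KMJ, (6) KM = 7 and (7) JK = 4 force MJ ≤ 7 + 4 = 11, but (9) says MJ = 13. No planar figure meets all of them, so nothing further can be derived.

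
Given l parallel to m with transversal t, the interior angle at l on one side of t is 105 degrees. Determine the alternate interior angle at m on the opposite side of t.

Alternate interior angles lie on opposite sides of the transversal, between the parallel lines.
By the alternate interior angle theorem, they are equal: 105 degrees.

105 degrees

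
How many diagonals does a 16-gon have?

Total line segments between 16 vertices = C(16,2) = 120.
Subtract the 16 sides: 120 - 16 = 104 diagonals.

104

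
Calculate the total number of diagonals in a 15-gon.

The number of diagonals in an n-gon is n(n - 3)/2.
For n = 15: 15(15 - 3)/2 = 15 × 12 / 2 = 90.

90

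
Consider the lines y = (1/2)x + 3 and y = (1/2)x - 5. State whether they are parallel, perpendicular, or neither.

Slope of line 1: m1 = 1/2
Slope of line 2: m2 = 1/2
Since m1 = m2 = 1/2, the lines are parallel.

Parallel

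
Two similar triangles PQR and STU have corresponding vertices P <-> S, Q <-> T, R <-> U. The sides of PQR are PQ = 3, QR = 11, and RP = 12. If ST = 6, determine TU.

Since the triangles are similar, the ratio of corresponding sides is constant.
Scale factor k = ST / PQ = 6 / 3 = 2
TU = k * QR = 2 * 11 = 22

22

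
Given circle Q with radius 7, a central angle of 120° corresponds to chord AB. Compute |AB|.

Chord length = 2r sin(θ/2)
= 2 × 7 × sin(120°/2)
= 2 × 7 × sin(60°)
= 7*sqrt(3)

7*sqrt(3)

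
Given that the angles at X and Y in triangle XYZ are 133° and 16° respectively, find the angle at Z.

Let angle Z = x. Then 133 + 16 + x = 180.
x = 180 - 149 = 31 degrees.

31 degrees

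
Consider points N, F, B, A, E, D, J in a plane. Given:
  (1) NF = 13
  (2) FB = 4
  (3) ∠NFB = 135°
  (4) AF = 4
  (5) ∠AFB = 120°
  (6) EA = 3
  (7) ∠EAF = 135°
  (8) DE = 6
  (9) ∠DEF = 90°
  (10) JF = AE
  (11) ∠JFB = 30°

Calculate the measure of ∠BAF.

Step 1: By the law of cosines on triangle AFB: AB² = 4² + 4² − 2·4·4·cos(120°) = 48, so AB = 4·√3.
Step 2: By the inverse law of cosines on triangle BAF: cos(∠BAF) = ((4·√3)² + 4² − 4²) / (2·4·√3·4) = 48/55.43 = 0.866, so ∠BAF = 30°.

Therefore, the measure of angle ∠BAF = 30°.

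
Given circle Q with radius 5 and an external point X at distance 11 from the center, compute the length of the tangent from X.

Let T be the point of tangency. Then QT ⊥ XT (radius ⊥ tangent).
In right triangle QTX: QX² = QT² + XT²
11² = 5² + XT²
XT² = 96, XT = 4*sqrt(6)

4*sqrt(6)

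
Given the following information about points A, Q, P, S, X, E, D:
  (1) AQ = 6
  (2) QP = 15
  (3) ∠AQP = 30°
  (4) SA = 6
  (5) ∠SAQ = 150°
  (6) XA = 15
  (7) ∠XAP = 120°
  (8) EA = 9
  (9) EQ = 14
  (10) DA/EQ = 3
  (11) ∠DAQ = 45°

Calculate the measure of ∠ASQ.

Step 1: By the law of cosines on triangle SAQ: SQ² = 6² + 6² − 2·6·6·cos(150°) = 134.35, so SQ ≈ 11.59.
Step 2: By the inverse law of cosines on triangle ASQ: cos(∠ASQ) = (6² + 11.59² − 6²) / (2·6·11.59) = 134.35/139.09 = 0.9659, so ∠ASQ = 15°.

Therefore, the measure of angle ∠ASQ = 15°.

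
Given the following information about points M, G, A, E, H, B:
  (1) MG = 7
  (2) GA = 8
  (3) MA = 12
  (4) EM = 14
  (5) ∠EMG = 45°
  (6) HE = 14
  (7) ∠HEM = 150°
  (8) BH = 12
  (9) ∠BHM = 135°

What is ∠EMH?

Step 1: By the law of cosines on triangle MEH: MH² = 14² + 14² − 2·14·14·cos(150°) = 731.48, so MH ≈ 27.05.
Step 2: By the inverse law of cosines on triangle EMH: cos(∠EMH) = (14² + 27.05² − 14²) / (2·14·27.05) = 731.48/757.29 = 0.9659, so ∠EMH = 15°.

Therefore, the measure of angle ∠EMH = 15°.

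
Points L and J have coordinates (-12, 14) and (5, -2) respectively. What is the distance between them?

The horizontal distance is |5 - -12| = 17 and the vertical distance is |-2 - 14| = 16.
By the Pythagorean theorem, d = sqrt(17^2 + 16^2) = sqrt(545).

sqrt(545)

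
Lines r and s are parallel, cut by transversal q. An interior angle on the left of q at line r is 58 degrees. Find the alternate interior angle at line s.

Alternate interior angles formed by parallel lines and a transversal are equal.
The given angle is 58 degrees.
The alternate interior angle = 58 degrees.

58 degrees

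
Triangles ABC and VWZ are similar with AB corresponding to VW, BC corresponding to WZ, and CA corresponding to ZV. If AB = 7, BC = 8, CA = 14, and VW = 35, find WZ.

Similar triangles have proportional sides. Setting up the proportion:
VW / AB = WZ / BC
35 / 7 = WZ / 8
WZ = 8 * 35 / 7 = 40.

40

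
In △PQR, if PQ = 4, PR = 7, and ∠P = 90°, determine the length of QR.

Since angle P = 90°, this is a right triangle and the law of cosines reduces to the Pythagorean theorem.
QR^2 = 4^2 + 7^2 = 65
QR = sqrt(65)

sqrt(65)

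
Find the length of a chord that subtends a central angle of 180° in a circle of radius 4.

Drop a perpendicular from the center to the chord, bisecting both the chord and the central angle.
Each half-chord = r sin(θ/2) = 4 sin(90°).
The full chord = 2 × 4 × sin(90°) = 8.

8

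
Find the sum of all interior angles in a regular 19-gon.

The sum of interior angles of an n-sided polygon is (n - 2) * 180.
For n = 19: (19 - 2) * 180 = 17 * 180 = 3060 degrees.

3060 degrees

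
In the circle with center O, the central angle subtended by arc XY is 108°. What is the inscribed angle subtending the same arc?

By the inscribed angle theorem, the inscribed angle is half the central angle.
Inscribed angle = 108° / 2 = 54°

54°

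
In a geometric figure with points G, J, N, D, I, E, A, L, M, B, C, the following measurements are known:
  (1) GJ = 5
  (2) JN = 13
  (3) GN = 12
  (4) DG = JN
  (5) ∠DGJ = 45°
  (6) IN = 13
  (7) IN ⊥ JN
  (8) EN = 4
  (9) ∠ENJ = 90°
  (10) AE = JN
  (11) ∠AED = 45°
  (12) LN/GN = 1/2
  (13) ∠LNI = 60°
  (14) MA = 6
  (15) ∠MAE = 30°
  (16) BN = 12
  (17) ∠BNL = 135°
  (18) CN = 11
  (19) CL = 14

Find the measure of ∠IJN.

Step 1: By the law of cosines on triangle JNI: JI² = 13² + 13² − 2·13·13·cos(90°) = 338, so JI = 13·√2.
Step 2: By the inverse law of cosines on triangle IJN: cos(∠IJN) = ((13·√2)² + 13² − 13²) / (2·13·√2·13) = 338/478 = 0.7071, so ∠IJN = 45°.

Therefore, the measure of angle ∠IJN = 45°.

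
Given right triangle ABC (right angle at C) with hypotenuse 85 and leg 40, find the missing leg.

By the Pythagorean theorem: BC^2 = AB^2 - AC^2
BC^2 = 85^2 - 40^2 = 7225 - 1600 = 5625
BC = sqrt(5625) = 75

75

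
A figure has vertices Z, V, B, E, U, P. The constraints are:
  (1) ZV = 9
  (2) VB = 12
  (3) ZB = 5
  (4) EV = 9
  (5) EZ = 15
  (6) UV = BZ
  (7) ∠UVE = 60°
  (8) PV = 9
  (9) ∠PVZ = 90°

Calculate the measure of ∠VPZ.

Step 1: By the law of cosines on triangle PVZ: PZ² = 9² + 9² − 2·9·9·cos(90°) = 162, so PZ = 9·√2.
Step 2: By the inverse law of cosines on triangle VPZ: cos(∠VPZ) = (9² + (9·√2)² − 9²) / (2·9·9·√2) = 162/229.1 = 0.7071, so ∠VPZ = 45°.

Therefore, the measure of angle ∠VPZ = 45°.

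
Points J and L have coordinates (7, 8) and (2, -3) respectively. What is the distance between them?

The horizontal distance is |2 - 7| = 5 and the vertical distance is |-3 - 8| = 11.
By the Pythagorean theorem, d = sqrt(5^2 + 11^2) = sqrt(146).

sqrt(146)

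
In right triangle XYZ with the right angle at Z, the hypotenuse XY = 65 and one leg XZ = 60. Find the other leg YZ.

YZ = sqrt(65^2 - 60^2) = sqrt(625) = 25

25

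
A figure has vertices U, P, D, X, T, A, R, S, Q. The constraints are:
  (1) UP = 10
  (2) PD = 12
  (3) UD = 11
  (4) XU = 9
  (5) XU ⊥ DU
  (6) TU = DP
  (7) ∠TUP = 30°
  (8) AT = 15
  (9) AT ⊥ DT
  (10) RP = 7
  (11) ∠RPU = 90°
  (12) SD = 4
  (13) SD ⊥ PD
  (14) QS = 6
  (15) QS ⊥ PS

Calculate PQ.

Step 1: By the law of cosines on triangle SDP: SP² = 4² + 12² − 2·4·12·cos(90°) = 160, so SP = 4·√10.
Step 2: By the law of cosines on triangle PSQ: PQ² = (4·√10)² + 6² − 2·4·√10·6·cos(90°) = 196, so PQ = 14.

Therefore, the length of PQ = 14.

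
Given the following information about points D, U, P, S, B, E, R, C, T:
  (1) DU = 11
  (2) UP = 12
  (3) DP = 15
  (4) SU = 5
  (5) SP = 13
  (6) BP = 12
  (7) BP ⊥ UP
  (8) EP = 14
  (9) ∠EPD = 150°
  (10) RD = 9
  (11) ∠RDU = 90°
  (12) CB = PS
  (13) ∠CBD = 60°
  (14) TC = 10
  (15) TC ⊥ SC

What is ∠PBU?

Step 1: By the law of cosines on triangle BPU: BU² = 12² + 12² − 2·12·12·cos(90°) = 288, so BU = 12·√2.
Step 2: By the inverse law of cosines on triangle PBU: cos(∠PBU) = (12² + (12·√2)² − 12²) / (2·12·12·√2) = 288/407.29 = 0.7071, so ∠PBU = 45°.

Therefore, the measure of angle ∠PBU = 45°.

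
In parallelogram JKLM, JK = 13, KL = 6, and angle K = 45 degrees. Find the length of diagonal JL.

Using the law of cosines:
d^2 = 13^2 + 6^2 - 2(13)(6)cos(45 degrees)
d^2 = 169 + 36 - 156*sqrt(2)/2
d^2 = 205 - 78*sqrt(2)
d = sqrt(205 - 78*sqrt(2))

sqrt(205 - 78*sqrt(2))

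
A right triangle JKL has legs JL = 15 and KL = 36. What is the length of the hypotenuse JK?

By the Pythagorean theorem: JK^2 = JL^2 + KL^2
JK^2 = 15^2 + 36^2 = 225 + 1296 = 1521
JK = sqrt(1521) = 39

39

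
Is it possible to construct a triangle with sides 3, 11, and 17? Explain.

Check the triangle inequality: 3 + 11 = 14 ≤ 17.
Since the sum of two sides does not exceed the third, no triangle can be formed.

No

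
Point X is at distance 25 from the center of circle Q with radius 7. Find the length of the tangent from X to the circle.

Let T be the point of tangency. Then QT ⊥ XT (radius ⊥ tangent).
In right triangle QTX: QX² = QT² + XT²
25² = 7² + XT²
XT² = 576, XT = 24

24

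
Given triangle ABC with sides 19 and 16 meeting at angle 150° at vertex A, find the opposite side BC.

Law of cosines: BC^2 = 19^2 + 16^2 - 2(19)(16)cos(150°) = 304*sqrt(3) + 617, so BC = sqrt(304*sqrt(3) + 617).

sqrt(304*sqrt(3) + 617)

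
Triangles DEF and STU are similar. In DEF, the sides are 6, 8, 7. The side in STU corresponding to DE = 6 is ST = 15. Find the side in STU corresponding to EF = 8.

Since the triangles are similar, the ratio of corresponding sides is constant.
Scale factor k = ST / DE = 15 / 6 = 5/2
TU = k * EF = 5/2 * 8 = 20

20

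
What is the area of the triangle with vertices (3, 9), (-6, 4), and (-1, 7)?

Using the Shoelace formula for a triangle:
Area = (1/2)|x0(y1 - y2) + x1(y2 - y0) + x2(y0 - y1)|
Area = (1/2)|3(4 - 7) + -6(7 - 9) + -1(9 - 4)|
Area = (1/2)|-9 + 12 + -5|
Area = (1/2)|-2|
Area = (1/2)(2)
Area = 1

1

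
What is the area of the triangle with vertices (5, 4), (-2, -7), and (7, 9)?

The Shoelace formula computes the area from vertex coordinates by summing cross products.
For vertices (5,4), (-2,-7), (7,9):
Signed sum = 5*-7 - -2*4 + -2*9 - 7*-7 + 7*4 - 5*9
= -27 + 31 + -17 = -13
Area = (1/2)|-13| = 13/2.

13/2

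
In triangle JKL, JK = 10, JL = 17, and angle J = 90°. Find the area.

When two sides and the included angle are known, the area formula is (1/2)ab sin(C).
The height from one side to the opposite vertex is 17 sin(90°) = 17.
Area = (1/2) * 10 * 17 = 85.

85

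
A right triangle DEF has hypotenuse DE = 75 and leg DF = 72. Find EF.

Rearranging the Pythagorean theorem to solve for the unknown leg:
leg^2 = hypotenuse^2 - known_leg^2 = 5625 - 5184 = 441
leg = sqrt(441) = 21.

21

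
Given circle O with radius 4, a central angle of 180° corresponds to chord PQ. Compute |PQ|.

Drop a perpendicular from the center to the chord, bisecting both the chord and the central angle.
Each half-chord = r sin(θ/2) = 4 sin(90°).
The full chord = 2 × 4 × sin(90°) = 8.

8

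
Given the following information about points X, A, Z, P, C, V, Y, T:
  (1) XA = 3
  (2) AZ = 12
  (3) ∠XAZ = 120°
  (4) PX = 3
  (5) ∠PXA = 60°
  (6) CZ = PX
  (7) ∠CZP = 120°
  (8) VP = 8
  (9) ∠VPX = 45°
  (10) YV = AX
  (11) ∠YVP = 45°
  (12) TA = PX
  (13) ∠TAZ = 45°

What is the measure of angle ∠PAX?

Step 1: By the law of cosines on triangle AXP: AP² = 3² + 3² − 2·3·3·cos(60°) = 9, so AP = 3.
Step 2: By the inverse law of cosines on triangle PAX: cos(∠PAX) = (3² + 3² − 3²) / (2·3·3) = 9/18 = 0.5, so ∠PAX = 60°.

Therefore, the measure of angle ∠PAX = 60°.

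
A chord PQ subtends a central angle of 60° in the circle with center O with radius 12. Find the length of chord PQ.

Chord = 2(12) sin(30°) = 12

12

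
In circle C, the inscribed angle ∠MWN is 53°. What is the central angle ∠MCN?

By the inscribed angle theorem, the central angle is twice the inscribed angle.
Central angle = 2 × 53° = 106°

106°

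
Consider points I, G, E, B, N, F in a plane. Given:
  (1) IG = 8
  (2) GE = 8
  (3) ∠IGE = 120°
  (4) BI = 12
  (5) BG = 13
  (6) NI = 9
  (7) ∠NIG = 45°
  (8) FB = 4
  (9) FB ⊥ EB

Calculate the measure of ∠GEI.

Step 1: By the law of cosines on triangle EGI: EI² = 8² + 8² − 2·8·8·cos(120°) = 192, so EI = 8·√3.
Step 2: By the inverse law of cosines on triangle GEI: cos(∠GEI) = (8² + (8·√3)² − 8²) / (2·8·8·√3) = 192/221.7 = 0.866, so ∠GEI = 30°.

Therefore, the measure of angle ∠GEI = 30°.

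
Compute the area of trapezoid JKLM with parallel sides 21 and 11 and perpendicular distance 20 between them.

A trapezoid's area equals the midsegment times the height.
The midsegment is (21 + 11) / 2 = 16.
Area = 16 * 20 = 320.

320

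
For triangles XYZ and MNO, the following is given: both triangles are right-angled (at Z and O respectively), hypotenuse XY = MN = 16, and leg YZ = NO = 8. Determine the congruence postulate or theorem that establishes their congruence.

Consider the given information: both triangles are right-angled (at Z and O respectively), hypotenuse XY = MN = 16, and leg YZ = NO = 8
This is not SSS or ASA: SSS requires all three pairs of sides, but we don't have that. ASA requires two angles and the side between them.
The correct criterion is HL. The hypotenuse and one leg of two right triangles are equal (Hypotenuse-Leg).

HL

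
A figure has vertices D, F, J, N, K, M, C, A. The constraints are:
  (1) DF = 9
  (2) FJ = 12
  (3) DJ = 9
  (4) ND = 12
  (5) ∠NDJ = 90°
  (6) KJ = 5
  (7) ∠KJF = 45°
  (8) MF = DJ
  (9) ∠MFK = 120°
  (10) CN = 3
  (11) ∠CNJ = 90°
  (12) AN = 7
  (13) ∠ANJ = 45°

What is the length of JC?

Step 1: By the law of cosines on triangle JDN: JN² = 9² + 12² − 2·9·12·cos(90°) = 225, so JN = 15.
Step 2: By the law of cosines on triangle JNC: JC² = 15² + 3² − 2·15·3·cos(90°) = 234, so JC = 3·√26.

Therefore, the length of JC = 3·√26.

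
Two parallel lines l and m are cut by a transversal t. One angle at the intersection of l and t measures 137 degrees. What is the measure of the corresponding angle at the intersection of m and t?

When a transversal crosses parallel lines, angles in the same position at each intersection are called corresponding angles.
These are always equal, so the answer is 137 degrees.

137 degrees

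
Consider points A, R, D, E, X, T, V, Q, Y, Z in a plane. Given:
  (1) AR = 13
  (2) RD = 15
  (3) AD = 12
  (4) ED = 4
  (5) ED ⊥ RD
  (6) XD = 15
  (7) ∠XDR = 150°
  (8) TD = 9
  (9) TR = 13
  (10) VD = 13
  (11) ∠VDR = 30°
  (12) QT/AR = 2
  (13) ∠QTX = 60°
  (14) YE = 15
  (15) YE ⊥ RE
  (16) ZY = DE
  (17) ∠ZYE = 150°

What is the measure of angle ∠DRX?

Step 1: By the law of cosines on triangle RDX: RX² = 15² + 15² − 2·15·15·cos(150°) = 839.71, so RX ≈ 28.98.
Step 2: By the inverse law of cosines on triangle DRX: cos(∠DRX) = (15² + 28.98² − 15²) / (2·15·28.98) = 839.71/869.33 = 0.9659, so ∠DRX = 15°.

Therefore, the measure of angle ∠DRX = 15°.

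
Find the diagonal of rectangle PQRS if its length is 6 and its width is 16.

d = sqrt(6^2 + 16^2) = sqrt(292) = 2*sqrt(73)

2*sqrt(73)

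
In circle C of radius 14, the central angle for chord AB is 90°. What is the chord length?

Chord = 2(14) sin(45°) = 14*sqrt(2)

14*sqrt(2)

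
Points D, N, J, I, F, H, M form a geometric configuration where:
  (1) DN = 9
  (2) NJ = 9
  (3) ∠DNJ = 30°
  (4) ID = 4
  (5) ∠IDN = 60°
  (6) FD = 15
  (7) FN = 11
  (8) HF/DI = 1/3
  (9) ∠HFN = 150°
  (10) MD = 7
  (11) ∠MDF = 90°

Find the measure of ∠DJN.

Step 1: By the law of cosines on triangle JND: JD² = 9² + 9² − 2·9·9·cos(30°) = 21.7, so JD ≈ 4.66.
Step 2: By the inverse law of cosines on triangle DJN: cos(∠DJN) = (4.66² + 9² − 9²) / (2·4.66·9) = 21.7/83.86 = 0.2588, so ∠DJN = 75°.

Therefore, the measure of angle ∠DJN = 75°.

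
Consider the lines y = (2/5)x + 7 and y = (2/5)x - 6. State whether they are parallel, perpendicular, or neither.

Slope of line 1: m1 = 2/5
Slope of line 2: m2 = 2/5
m1 = m2, so the lines are parallel.

Parallel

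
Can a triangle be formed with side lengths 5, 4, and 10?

No.
The triangle inequality is violated: 5 + 4 = 9 ≤ 10.
These lengths cannot form a triangle.

No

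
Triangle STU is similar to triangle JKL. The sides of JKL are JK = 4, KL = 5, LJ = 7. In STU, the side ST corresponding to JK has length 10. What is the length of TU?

Since the triangles are similar, the ratio of corresponding sides is constant.
Scale factor k = ST / JK = 10 / 4 = 5/2
TU = k * KL = 5/2 * 5 = 25/2

25/2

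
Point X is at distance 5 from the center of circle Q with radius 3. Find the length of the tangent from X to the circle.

tangent = √(d² - r²) = √(5² - 3²) = √(25 - 9) = √16 = 4

4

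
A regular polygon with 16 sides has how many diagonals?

The number of diagonals in an n-gon is n(n - 3)/2.
For n = 16: 16(16 - 3)/2 = 16 × 13 / 2 = 104.

104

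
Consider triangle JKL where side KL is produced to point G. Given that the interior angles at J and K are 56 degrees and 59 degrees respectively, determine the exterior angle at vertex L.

Exterior angle = 56 + 59 = 115 degrees (exterior angle theorem).

115 degrees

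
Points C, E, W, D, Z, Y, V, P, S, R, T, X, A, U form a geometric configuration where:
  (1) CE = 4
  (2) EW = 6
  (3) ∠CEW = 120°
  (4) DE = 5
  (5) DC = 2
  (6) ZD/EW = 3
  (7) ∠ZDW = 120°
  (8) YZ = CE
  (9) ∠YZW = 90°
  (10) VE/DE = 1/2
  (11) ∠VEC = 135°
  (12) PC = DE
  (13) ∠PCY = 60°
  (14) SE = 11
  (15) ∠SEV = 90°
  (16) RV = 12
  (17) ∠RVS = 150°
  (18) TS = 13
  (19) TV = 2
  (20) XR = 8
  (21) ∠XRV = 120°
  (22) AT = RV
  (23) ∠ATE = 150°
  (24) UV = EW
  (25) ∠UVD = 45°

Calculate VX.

Step 1: By the law of cosines on triangle VRX: VX² = 12² + 8² − 2·12·8·cos(120°) = 304, so VX = 4·√19.

Therefore, the length of VX = 4·√19.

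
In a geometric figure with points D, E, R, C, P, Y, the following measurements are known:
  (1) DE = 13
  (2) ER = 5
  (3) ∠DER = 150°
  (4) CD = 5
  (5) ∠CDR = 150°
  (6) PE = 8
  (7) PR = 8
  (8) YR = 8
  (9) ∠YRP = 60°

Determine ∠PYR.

Step 1: By the law of cosines on triangle YRP: YP² = 8² + 8² − 2·8·8·cos(60°) = 64, so YP = 8.
Step 2: By the inverse law of cosines on triangle PYR: cos(∠PYR) = (8² + 8² − 8²) / (2·8·8) = 64/128 = 0.5, so ∠PYR = 60°.

Therefore, the measure of angle ∠PYR = 60°.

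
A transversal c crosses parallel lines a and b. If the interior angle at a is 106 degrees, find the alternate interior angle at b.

Alternate interior angles are equal: 106 degrees.

106 degrees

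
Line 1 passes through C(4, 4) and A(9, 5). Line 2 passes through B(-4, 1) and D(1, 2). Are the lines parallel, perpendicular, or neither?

Slope of line 1: m1 = (5 - 4)/(9 - 4) = 1/5 = 1/5
Slope of line 2: m2 = (2 - 1)/(1 - -4) = 1/5 = 1/5
m1 = m2, so the lines are parallel.

Parallel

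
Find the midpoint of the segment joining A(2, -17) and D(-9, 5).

The midpoint is the point halfway along the segment.
Move half the horizontal distance: 2 + (-9 - 2)/2 = 2 + -11/2 = -7/2
Move half the vertical distance: -17 + (5 - -17)/2 = -17 + 22/2 = -6
Midpoint = (-7/2, -6)

(-7/2, -6)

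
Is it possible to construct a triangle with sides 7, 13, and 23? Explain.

Check the triangle inequality: 7 + 13 = 20 ≤ 23.
Since the sum of two sides does not exceed the third, no triangle can be formed.

No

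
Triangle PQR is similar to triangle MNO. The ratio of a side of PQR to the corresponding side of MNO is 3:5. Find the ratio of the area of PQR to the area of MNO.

Area scales with the square of linear dimensions. If every length is multiplied by 3/5, then the area is multiplied by (3/5)^2 = 9/25.
The area ratio is 9:25.

9:25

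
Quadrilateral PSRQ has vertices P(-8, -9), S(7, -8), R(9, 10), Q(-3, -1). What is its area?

Shoelace: sum of cross terms = 309, Area = (1/2)|309| = 309/2

309/2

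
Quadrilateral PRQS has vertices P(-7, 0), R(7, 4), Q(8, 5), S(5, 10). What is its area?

Shoelace: sum of cross terms = 100, Area = (1/2)|100| = 50

50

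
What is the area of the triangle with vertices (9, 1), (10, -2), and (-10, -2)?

Using the Shoelace formula for a triangle:
Area = (1/2)|x0(y1 - y2) + x1(y2 - y0) + x2(y0 - y1)|
Area = (1/2)|9(-2 - -2) + 10(-2 - 1) + -10(1 - -2)|
Area = (1/2)|0 + -30 + -30|
Area = (1/2)|-60|
Area = (1/2)(60)
Area = 30

30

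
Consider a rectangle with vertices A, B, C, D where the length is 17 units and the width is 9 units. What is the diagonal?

d = sqrt(17^2 + 9^2) = sqrt(370)

sqrt(370)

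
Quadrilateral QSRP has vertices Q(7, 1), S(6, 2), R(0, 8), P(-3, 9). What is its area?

The Shoelace formula works by pairing each vertex with the next (cycling back to the first).
For each pair, compute x_i*y_(i+1) - x_(i+1)*y_i:
  (7*2 - 6*1) = 8
  (6*8 - 0*2) = 48
  (0*9 - -3*8) = 24
  (-3*1 - 7*9) = -66
Taking half the absolute value of the total: Area = (1/2)(14) = 7.

7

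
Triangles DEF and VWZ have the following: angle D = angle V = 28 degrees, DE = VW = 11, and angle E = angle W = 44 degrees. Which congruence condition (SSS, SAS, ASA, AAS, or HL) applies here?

The given information matches ASA: Two pairs of corresponding angles and the included side are equal (Angle-Side-Angle).

ASA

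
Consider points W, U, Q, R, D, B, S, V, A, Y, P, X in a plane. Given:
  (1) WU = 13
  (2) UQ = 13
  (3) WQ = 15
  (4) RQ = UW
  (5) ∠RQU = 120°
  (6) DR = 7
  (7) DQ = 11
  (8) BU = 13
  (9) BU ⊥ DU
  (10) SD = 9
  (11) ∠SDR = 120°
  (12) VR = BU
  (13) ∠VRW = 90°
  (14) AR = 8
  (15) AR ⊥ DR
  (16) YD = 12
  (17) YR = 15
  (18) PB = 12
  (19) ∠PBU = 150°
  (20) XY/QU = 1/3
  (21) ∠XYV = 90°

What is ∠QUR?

From the given relations: RQ = UW = 13.
Step 1: By the law of cosines on triangle UQR: UR² = 13² + 13² − 2·13·13·cos(120°) = 507, so UR = 13·√3.
Step 2: By the inverse law of cosines on triangle QUR: cos(∠QUR) = (13² + (13·√3)² − 13²) / (2·13·13·√3) = 507/585.43 = 0.866, so ∠QUR = 30°.

Therefore, the measure of angle ∠QUR = 30°.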